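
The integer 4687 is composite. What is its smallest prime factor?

4687 is odd.
Digit sum 25, not divisible by 3.
Ends in 7: not divisible by 5.
7: 4687 = 7·669 + 4
11: 4687 = 11·426 + 1
13: 4687 = 13·360 + 7
17: 4687 = 17·275 + 12
19: 4687 = 19·246 + 13
23: 4687 = 23·203 + 18
29: 4687 = 29·161 + 18
31: 4687 = 31·151 + 6
37: 4687 = 37·126 + 25
41: 4687 = 41·114 + 13
43: 4687 = 43·109

43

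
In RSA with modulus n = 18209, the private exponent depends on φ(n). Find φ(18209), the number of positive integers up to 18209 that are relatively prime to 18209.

17940

Factor: 18209 = 131 · 139.
φ(18209) = (131−1) · (139−1) = 130 · 138 = 17940.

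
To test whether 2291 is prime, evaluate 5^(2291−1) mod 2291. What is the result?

5^1 ≡ 5 (mod 2291)
5^2 ≡ 5^2 = 25 ≡ 25 (mod 2291)
5^4 ≡ 25^2 = 625 ≡ 625 (mod 2291)
5^8 ≡ 625^2 = 390625 ≡ 1155 (mod 2291)
5^16 ≡ 1155^2 = 1334025 ≡ 663 (mod 2291)
5^32 ≡ 663^2 = 439569 ≡ 1988 (mod 2291)
5^64 ≡ 1988^2 = 3952144 ≡ 169 (mod 2291)
5^128 ≡ 169^2 = 28561 ≡ 1069 (mod 2291)
5^256 ≡ 1069^2 = 1142761 ≡ 1843 (mod 2291)
5^512 ≡ 1843^2 = 3396649 ≡ 1387 (mod 2291)
5^1024 ≡ 1387^2 = 1923769 ≡ 1620 (mod 2291)
5^2048 ≡ 1620^2 = 2624400 ≡ 1205 (mod 2291)
2290 = 2048 + 128 + 64 + 32 + 16 + 2 in binary powers of 2.
So 5^2290 ≡ 1205 · 1069 · 169 · 1988 · 663 · 25 ≡ 111 (mod 2291).
Since 111 ≠ 1, base 5 is a Fermat witness: 2291 is composite.

111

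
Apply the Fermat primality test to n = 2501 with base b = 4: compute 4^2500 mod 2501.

657

4^1 ≡ 4 (mod 2501)
4^2 ≡ 4^2 = 16 ≡ 16 (mod 2501)
4^4 ≡ 16^2 = 256 ≡ 256 (mod 2501)
4^8 ≡ 256^2 = 65536 ≡ 510 (mod 2501)
4^16 ≡ 510^2 = 260100 ≡ 2497 (mod 2501)
4^32 ≡ 2497^2 = 6235009 ≡ 16 (mod 2501)
4^64 ≡ 16^2 = 256 ≡ 256 (mod 2501)
4^128 ≡ 256^2 = 65536 ≡ 510 (mod 2501)
4^256 ≡ 510^2 = 260100 ≡ 2497 (mod 2501)
4^512 ≡ 2497^2 = 6235009 ≡ 16 (mod 2501)
4^1024 ≡ 16^2 = 256 ≡ 256 (mod 2501)
4^2048 ≡ 256^2 = 65536 ≡ 510 (mod 2501)
2500 = 2048 + 256 + 128 + 64 + 4 in binary powers of 2.
So 4^2500 ≡ 510 · 2497 · 510 · 256 · 256 ≡ 657 (mod 2501).
Since 657 ≠ 1, base 4 is a Fermat witness: 2501 is composite.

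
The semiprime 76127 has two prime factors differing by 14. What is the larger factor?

283

Since p = q + 14, we have 76127 = q(q + 14), so q² + 14q − 76127 = 0.
Discriminant: 14² + 4·76127 = 196 + 304508 = 304704; √304704 = 552.
q = (−14 + 552)/2 = 269, and p = q + 14 = 283.
Check: 269 · 283 = 76127.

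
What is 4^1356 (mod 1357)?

4^1 ≡ 4 (mod 1357)
4^2 ≡ 4^2 = 16 ≡ 16 (mod 1357)
4^4 ≡ 16^2 = 256 ≡ 256 (mod 1357)
4^8 ≡ 256^2 = 65536 ≡ 400 (mod 1357)
4^16 ≡ 400^2 = 160000 ≡ 1231 (mod 1357)
4^32 ≡ 1231^2 = 1515361 ≡ 949 (mod 1357)
4^64 ≡ 949^2 = 900601 ≡ 910 (mod 1357)
4^128 ≡ 910^2 = 828100 ≡ 330 (mod 1357)
4^256 ≡ 330^2 = 108900 ≡ 340 (mod 1357)
4^512 ≡ 340^2 = 115600 ≡ 255 (mod 1357)
4^1024 ≡ 255^2 = 65025 ≡ 1246 (mod 1357)
1356 = 1024 + 256 + 64 + 8 + 4 in binary powers of 2.
So 4^1356 ≡ 1246 · 340 · 910 · 400 · 256 ≡ 685 (mod 1357).
Since 685 ≠ 1, base 4 is a Fermat witness: 1357 is composite.

685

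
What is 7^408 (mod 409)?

7^1 ≡ 7 (mod 409)
7^2 ≡ 7^2 = 49 ≡ 49 (mod 409)
7^4 ≡ 49^2 = 2401 ≡ 356 (mod 409)
7^8 ≡ 356^2 = 126736 ≡ 355 (mod 409)
7^16 ≡ 355^2 = 126025 ≡ 53 (mod 409)
7^32 ≡ 53^2 = 2809 ≡ 355 (mod 409)
7^64 ≡ 355^2 = 126025 ≡ 53 (mod 409)
7^128 ≡ 53^2 = 2809 ≡ 355 (mod 409)
7^256 ≡ 355^2 = 126025 ≡ 53 (mod 409)
408 = 256 + 128 + 16 + 8 in binary powers of 2.
So 7^408 ≡ 53 · 355 · 53 · 355 ≡ 1 (mod 409).
Since the result is 1, base 7 gives no evidence that 409 is composite.

1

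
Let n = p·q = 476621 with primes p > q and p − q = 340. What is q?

Since p = q + 340, we have 476621 = q(q + 340), so q² + 340q − 476621 = 0.
Discriminant: 340² + 4·476621 = 115600 + 1906484 = 2022084; √2022084 = 1422.
q = (−340 + 1422)/2 = 541, and p = q + 340 = 881.
Check: 541 · 881 = 476621.

541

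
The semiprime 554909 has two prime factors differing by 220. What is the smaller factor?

643

Since p = q + 220, we have 554909 = q(q + 220), so q² + 220q − 554909 = 0.
Discriminant: 220² + 4·554909 = 48400 + 2219636 = 2268036; √2268036 = 1506.
q = (−220 + 1506)/2 = 643, and p = q + 220 = 863.
Check: 643 · 863 = 554909.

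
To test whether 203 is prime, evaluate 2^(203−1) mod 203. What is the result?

93

2^1 ≡ 2 (mod 203)
2^2 ≡ 2^2 = 4 ≡ 4 (mod 203)
2^4 ≡ 4^2 = 16 ≡ 16 (mod 203)
2^8 ≡ 16^2 = 256 ≡ 53 (mod 203)
2^16 ≡ 53^2 = 2809 ≡ 170 (mod 203)
2^32 ≡ 170^2 = 28900 ≡ 74 (mod 203)
2^64 ≡ 74^2 = 5476 ≡ 198 (mod 203)
2^128 ≡ 198^2 = 39204 ≡ 25 (mod 203)
202 = 128 + 64 + 8 + 2 in binary powers of 2.
So 2^202 ≡ 25 · 198 · 53 · 4 ≡ 93 (mod 203).
Since 93 ≠ 1, base 2 is a Fermat witness: 203 is composite.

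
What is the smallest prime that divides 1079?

1079 is odd.
Digit sum 17, not divisible by 3.
Ends in 9: not divisible by 5.
7: 1079 = 7·154 + 1
11: 1079 = 11·98 + 1
13: 1079 = 13·83

13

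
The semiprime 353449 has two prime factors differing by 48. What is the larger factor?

619

Since p = q + 48, we have 353449 = q(q + 48), so q² + 48q − 353449 = 0.
Discriminant: 48² + 4·353449 = 2304 + 1413796 = 1416100; √1416100 = 1190.
q = (−48 + 1190)/2 = 571, and p = q + 48 = 619.
Check: 571 · 619 = 353449.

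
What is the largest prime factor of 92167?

53

92167 = 37 · 2491
2491 = 47 · 53
53 is prime.
So 92167 = 37 · 47 · 53; the largest prime factor is 53.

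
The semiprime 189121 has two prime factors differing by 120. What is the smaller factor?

379

Since p = q + 120, we have 189121 = q(q + 120), so q² + 120q − 189121 = 0.
Discriminant: 120² + 4·189121 = 14400 + 756484 = 770884; √770884 = 878.
q = (−120 + 878)/2 = 379, and p = q + 120 = 499.
Check: 379 · 499 = 189121.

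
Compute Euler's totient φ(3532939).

Factor: 3532939 = 131 · 149 · 181.
φ(3532939) = (131−1) · (149−1) · (181−1) = 130 · 148 · 180 = 3463200.

3463200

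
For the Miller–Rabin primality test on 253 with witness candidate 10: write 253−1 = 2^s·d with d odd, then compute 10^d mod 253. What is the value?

253 − 1 = 252 = 2^2 · 63, so d = 63.
10^1 ≡ 10 (mod 253)
10^2 ≡ 10^2 = 100 ≡ 100 (mod 253)
10^4 ≡ 100^2 = 10000 ≡ 133 (mod 253)
10^8 ≡ 133^2 = 17689 ≡ 232 (mod 253)
10^16 ≡ 232^2 = 53824 ≡ 188 (mod 253)
10^32 ≡ 188^2 = 35344 ≡ 177 (mod 253)
63 = 32 + 16 + 8 + 4 + 2 + 1 in binary powers of 2.
So 10^63 ≡ 177 · 188 · 232 · 133 · 100 · 10 ≡ 21 (mod 253).
Squaring chain: 21 → 188; never reaches −1, so base 10 is a Miller–Rabin witness that 253 is composite.

21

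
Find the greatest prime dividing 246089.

97

246089 = 43 · 5723
5723 = 59 · 97
97 is prime.
So 246089 = 43 · 59 · 97; the largest prime factor is 97.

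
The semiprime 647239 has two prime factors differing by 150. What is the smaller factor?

Since p = q + 150, we have 647239 = q(q + 150), so q² + 150q − 647239 = 0.
Discriminant: 150² + 4·647239 = 22500 + 2588956 = 2611456; √2611456 = 1616.
q = (−150 + 1616)/2 = 733, and p = q + 150 = 883.
Check: 733 · 883 = 647239.

733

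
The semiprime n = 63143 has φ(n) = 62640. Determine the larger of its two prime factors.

φ(n) = (p−1)(q−1) = n − (p+q) + 1, so p + q = 63143 − 62640 + 1 = 504.
p and q are the roots of t² − 504t + 63143 = 0.
Discriminant: 504² − 4·63143 = 254016 − 252572 = 1444; √1444 = 38.
q = (504 − 38)/2 = 233, p = (504 + 38)/2 = 271.
Check: 233 · 271 = 63143.

271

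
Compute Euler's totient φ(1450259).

Factor: 1450259 = 83 · 101 · 173.
φ(1450259) = (83−1) · (101−1) · (173−1) = 82 · 100 · 172 = 1410400.

1410400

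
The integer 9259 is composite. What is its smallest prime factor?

47

9259 is odd.
Digit sum 25, not divisible by 3.
Ends in 9: not divisible by 5.
7: 9259 = 7·1322 + 5
11: 9259 = 11·841 + 8
13: 9259 = 13·712 + 3
17: 9259 = 17·544 + 11
19: 9259 = 19·487 + 6
23: 9259 = 23·402 + 13
29: 9259 = 29·319 + 8
31: 9259 = 31·298 + 21
37: 9259 = 37·250 + 9
41: 9259 = 41·225 + 34
43: 9259 = 43·215 + 14
47: 9259 = 47·197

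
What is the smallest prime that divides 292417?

17

292417 is odd.
Digit sum 25, not divisible by 3.
Ends in 7: not divisible by 5.
7: 292417 = 7·41773 + 6
11: 292417 = 11·26583 + 4
13: 292417 = 13·22493 + 8
17: 292417 = 17·17201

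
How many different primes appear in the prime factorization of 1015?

3

1015 = 5 · 203
203 = 7 · 29
1015 = 5 · 7 · 29, which has 3 distinct prime factors.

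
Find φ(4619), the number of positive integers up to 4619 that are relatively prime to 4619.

4440

Factor: 4619 = 31 · 149.
φ(4619) = (31−1) · (149−1) = 30 · 148 = 4440.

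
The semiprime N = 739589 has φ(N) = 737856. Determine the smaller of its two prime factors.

757

φ(n) = (p−1)(q−1) = n − (p+q) + 1, so p + q = 739589 − 737856 + 1 = 1734.
p and q are the roots of t² − 1734t + 739589 = 0.
Discriminant: 1734² − 4·739589 = 3006756 − 2958356 = 48400; √48400 = 220.
q = (1734 − 220)/2 = 757, p = (1734 + 220)/2 = 977.
Check: 757 · 977 = 739589.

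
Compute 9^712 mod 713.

9^1 ≡ 9 (mod 713)
9^2 ≡ 9^2 = 81 ≡ 81 (mod 713)
9^4 ≡ 81^2 = 6561 ≡ 144 (mod 713)
9^8 ≡ 144^2 = 20736 ≡ 59 (mod 713)
9^16 ≡ 59^2 = 3481 ≡ 629 (mod 713)
9^32 ≡ 629^2 = 395641 ≡ 639 (mod 713)
9^64 ≡ 639^2 = 408321 ≡ 485 (mod 713)
9^128 ≡ 485^2 = 235225 ≡ 648 (mod 713)
9^256 ≡ 648^2 = 419904 ≡ 660 (mod 713)
9^512 ≡ 660^2 = 435600 ≡ 670 (mod 713)
712 = 512 + 128 + 64 + 8 in binary powers of 2.
So 9^712 ≡ 670 · 648 · 485 · 59 ≡ 289 (mod 713).
Since 289 ≠ 1, base 9 is a Fermat witness: 713 is composite.

289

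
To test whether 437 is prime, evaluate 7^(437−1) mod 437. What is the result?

64

7^1 ≡ 7 (mod 437)
7^2 ≡ 7^2 = 49 ≡ 49 (mod 437)
7^4 ≡ 49^2 = 2401 ≡ 216 (mod 437)
7^8 ≡ 216^2 = 46656 ≡ 334 (mod 437)
7^16 ≡ 334^2 = 111556 ≡ 121 (mod 437)
7^32 ≡ 121^2 = 14641 ≡ 220 (mod 437)
7^64 ≡ 220^2 = 48400 ≡ 330 (mod 437)
7^128 ≡ 330^2 = 108900 ≡ 87 (mod 437)
7^256 ≡ 87^2 = 7569 ≡ 140 (mod 437)
436 = 256 + 128 + 32 + 16 + 4 in binary powers of 2.
So 7^436 ≡ 140 · 87 · 220 · 121 · 216 ≡ 64 (mod 437).
Since 64 ≠ 1, base 7 is a Fermat witness: 437 is composite.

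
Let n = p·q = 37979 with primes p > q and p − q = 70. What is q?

163

Since p = q + 70, we have 37979 = q(q + 70), so q² + 70q − 37979 = 0.
Discriminant: 70² + 4·37979 = 4900 + 151916 = 156816; √156816 = 396.
q = (−70 + 396)/2 = 163, and p = q + 70 = 233.
Check: 163 · 233 = 37979.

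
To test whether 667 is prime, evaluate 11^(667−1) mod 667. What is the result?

216

11^1 ≡ 11 (mod 667)
11^2 ≡ 11^2 = 121 ≡ 121 (mod 667)
11^4 ≡ 121^2 = 14641 ≡ 634 (mod 667)
11^8 ≡ 634^2 = 401956 ≡ 422 (mod 667)
11^16 ≡ 422^2 = 178084 ≡ 662 (mod 667)
11^32 ≡ 662^2 = 438244 ≡ 25 (mod 667)
11^64 ≡ 25^2 = 625 ≡ 625 (mod 667)
11^128 ≡ 625^2 = 390625 ≡ 430 (mod 667)
11^256 ≡ 430^2 = 184900 ≡ 141 (mod 667)
11^512 ≡ 141^2 = 19881 ≡ 538 (mod 667)
666 = 512 + 128 + 16 + 8 + 2 in binary powers of 2.
So 11^666 ≡ 538 · 430 · 662 · 422 · 121 ≡ 216 (mod 667).
Since 216 ≠ 1, base 11 is a Fermat witness: 667 is composite.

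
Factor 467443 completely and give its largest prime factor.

97

467443 = 61 · 7663
7663 = 79 · 97
97 is prime.
So 467443 = 61 · 79 · 97; the largest prime factor is 97.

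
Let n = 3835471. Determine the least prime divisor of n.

3835471 is odd.
Digit sum 31, not divisible by 3.
Ends in 1: not divisible by 5.
7: 3835471 = 7·547924 + 3
11: 3835471 = 11·348679 + 2
13: 3835471 = 13·295036 + 3
17: 3835471 = 17·225615 + 16
19: 3835471 = 19·201866 + 17
23: 3835471 = 23·166759 + 14
29: 3835471 = 29·132257 + 18
31: 3835471 = 31·123724 + 27
37: 3835471 = 37·103661 + 14
41: 3835471 = 41·93548 + 3
43: 3835471 = 43·89197

43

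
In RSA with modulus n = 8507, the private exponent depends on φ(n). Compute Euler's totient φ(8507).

8280

Factor: 8507 = 47 · 181.
φ(8507) = (47−1) · (181−1) = 46 · 180 = 8280.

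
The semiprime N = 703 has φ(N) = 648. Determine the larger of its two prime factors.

37

φ(n) = (p−1)(q−1) = n − (p+q) + 1, so p + q = 703 − 648 + 1 = 56.
p and q are the roots of t² − 56t + 703 = 0.
Discriminant: 56² − 4·703 = 3136 − 2812 = 324; √324 = 18.
q = (56 − 18)/2 = 19, p = (56 + 18)/2 = 37.
Check: 19 · 37 = 703.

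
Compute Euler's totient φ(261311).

248472

Factor: 261311 = 43 · 59 · 103.
φ(261311) = (43−1) · (59−1) · (103−1) = 42 · 58 · 102 = 248472.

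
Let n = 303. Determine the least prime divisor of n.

3

303 is odd.
Digit sum 6, divisible by 3.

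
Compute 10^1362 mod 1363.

10^1 ≡ 10 (mod 1363)
10^2 ≡ 10^2 = 100 ≡ 100 (mod 1363)
10^4 ≡ 100^2 = 10000 ≡ 459 (mod 1363)
10^8 ≡ 459^2 = 210681 ≡ 779 (mod 1363)
10^16 ≡ 779^2 = 606841 ≡ 306 (mod 1363)
10^32 ≡ 306^2 = 93636 ≡ 952 (mod 1363)
10^64 ≡ 952^2 = 906304 ≡ 1272 (mod 1363)
10^128 ≡ 1272^2 = 1617984 ≡ 103 (mod 1363)
10^256 ≡ 103^2 = 10609 ≡ 1068 (mod 1363)
10^512 ≡ 1068^2 = 1140624 ≡ 1156 (mod 1363)
10^1024 ≡ 1156^2 = 1336336 ≡ 596 (mod 1363)
1362 = 1024 + 256 + 64 + 16 + 2 in binary powers of 2.
So 10^1362 ≡ 596 · 1068 · 1272 · 306 · 100 ≡ 63 (mod 1363).
Since 63 ≠ 1, base 10 is a Fermat witness: 1363 is composite.

63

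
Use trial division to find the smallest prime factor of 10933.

13

10933 is odd.
Digit sum 16, not divisible by 3.
Ends in 3: not divisible by 5.
7: 10933 = 7·1561 + 6
11: 10933 = 11·993 + 10
13: 10933 = 13·841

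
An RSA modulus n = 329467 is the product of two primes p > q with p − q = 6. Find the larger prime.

577

Since p = q + 6, we have 329467 = q(q + 6), so q² + 6q − 329467 = 0.
Discriminant: 6² + 4·329467 = 36 + 1317868 = 1317904; √1317904 = 1148.
q = (−6 + 1148)/2 = 571, and p = q + 6 = 577.
Check: 571 · 577 = 329467.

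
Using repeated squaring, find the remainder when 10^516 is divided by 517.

10^1 ≡ 10 (mod 517)
10^2 ≡ 10^2 = 100 ≡ 100 (mod 517)
10^4 ≡ 100^2 = 10000 ≡ 177 (mod 517)
10^8 ≡ 177^2 = 31329 ≡ 309 (mod 517)
10^16 ≡ 309^2 = 95481 ≡ 353 (mod 517)
10^32 ≡ 353^2 = 124609 ≡ 12 (mod 517)
10^64 ≡ 12^2 = 144 ≡ 144 (mod 517)
10^128 ≡ 144^2 = 20736 ≡ 56 (mod 517)
10^256 ≡ 56^2 = 3136 ≡ 34 (mod 517)
10^512 ≡ 34^2 = 1156 ≡ 122 (mod 517)
516 = 512 + 4 in binary powers of 2.
So 10^516 ≡ 122 · 177 ≡ 397 (mod 517).
Since 397 ≠ 1, base 10 is a Fermat witness: 517 is composite.

397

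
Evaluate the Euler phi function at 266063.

Factor: 266063 = 7 · 191 · 199.
φ(266063) = (7−1) · (191−1) · (199−1) = 6 · 190 · 198 = 225720.

225720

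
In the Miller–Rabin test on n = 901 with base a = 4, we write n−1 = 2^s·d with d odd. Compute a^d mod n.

901 − 1 = 900 = 2^2 · 225, so d = 225.
4^1 ≡ 4 (mod 901)
4^2 ≡ 4^2 = 16 ≡ 16 (mod 901)
4^4 ≡ 16^2 = 256 ≡ 256 (mod 901)
4^8 ≡ 256^2 = 65536 ≡ 664 (mod 901)
4^16 ≡ 664^2 = 440896 ≡ 307 (mod 901)
4^32 ≡ 307^2 = 94249 ≡ 545 (mod 901)
4^64 ≡ 545^2 = 297025 ≡ 596 (mod 901)
4^128 ≡ 596^2 = 355216 ≡ 222 (mod 901)
225 = 128 + 64 + 32 + 1 in binary powers of 2.
So 4^225 ≡ 222 · 596 · 545 · 4 ≡ 327 (mod 901).
Squaring chain: 327 → 611; never reaches −1, so base 4 is a Miller–Rabin witness that 901 is composite.

327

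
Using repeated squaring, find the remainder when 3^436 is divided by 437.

347

3^1 ≡ 3 (mod 437)
3^2 ≡ 3^2 = 9 ≡ 9 (mod 437)
3^4 ≡ 9^2 = 81 ≡ 81 (mod 437)
3^8 ≡ 81^2 = 6561 ≡ 6 (mod 437)
3^16 ≡ 6^2 = 36 ≡ 36 (mod 437)
3^32 ≡ 36^2 = 1296 ≡ 422 (mod 437)
3^64 ≡ 422^2 = 178084 ≡ 225 (mod 437)
3^128 ≡ 225^2 = 50625 ≡ 370 (mod 437)
3^256 ≡ 370^2 = 136900 ≡ 119 (mod 437)
436 = 256 + 128 + 32 + 16 + 4 in binary powers of 2.
So 3^436 ≡ 119 · 370 · 422 · 36 · 81 ≡ 347 (mod 437).
Since 347 ≠ 1, base 3 is a Fermat witness: 437 is composite.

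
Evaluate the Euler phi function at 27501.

17952

Factor: 27501 = 3 · 89 · 103.
φ(27501) = (3−1) · (89−1) · (103−1) = 2 · 88 · 102 = 17952.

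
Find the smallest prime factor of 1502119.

1502119 is odd.
Digit sum 19, not divisible by 3.
Ends in 9: not divisible by 5.
7: 1502119 = 7·214588 + 3
11: 1502119 = 11·136556 + 3
13: 1502119 = 13·115547 + 8
17: 1502119 = 17·88359 + 16
19: 1502119 = 19·79058 + 17
23: 1502119 = 23·65309 + 12
29: 1502119 = 29·51797 + 6
31: 1502119 = 31·48455 + 14
37: 1502119 = 37·40597 + 30
41: 1502119 = 41·36637 + 2
43: 1502119 = 43·34933

43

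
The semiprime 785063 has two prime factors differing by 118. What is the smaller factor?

829

Since p = q + 118, we have 785063 = q(q + 118), so q² + 118q − 785063 = 0.
Discriminant: 118² + 4·785063 = 13924 + 3140252 = 3154176; √3154176 = 1776.
q = (−118 + 1776)/2 = 829, and p = q + 118 = 947.
Check: 829 · 947 = 785063.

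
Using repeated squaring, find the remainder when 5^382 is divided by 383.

5^1 ≡ 5 (mod 383)
5^2 ≡ 5^2 = 25 ≡ 25 (mod 383)
5^4 ≡ 25^2 = 625 ≡ 242 (mod 383)
5^8 ≡ 242^2 = 58564 ≡ 348 (mod 383)
5^16 ≡ 348^2 = 121104 ≡ 76 (mod 383)
5^32 ≡ 76^2 = 5776 ≡ 31 (mod 383)
5^64 ≡ 31^2 = 961 ≡ 195 (mod 383)
5^128 ≡ 195^2 = 38025 ≡ 108 (mod 383)
5^256 ≡ 108^2 = 11664 ≡ 174 (mod 383)
382 = 256 + 64 + 32 + 16 + 8 + 4 + 2 in binary powers of 2.
So 5^382 ≡ 174 · 195 · 31 · 76 · 348 · 242 · 25 ≡ 1 (mod 383).
Since the result is 1, base 5 gives no evidence that 383 is composite.

1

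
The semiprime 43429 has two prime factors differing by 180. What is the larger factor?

317

Since p = q + 180, we have 43429 = q(q + 180), so q² + 180q − 43429 = 0.
Discriminant: 180² + 4·43429 = 32400 + 173716 = 206116; √206116 = 454.
q = (−180 + 454)/2 = 137, and p = q + 180 = 317.
Check: 137 · 317 = 43429.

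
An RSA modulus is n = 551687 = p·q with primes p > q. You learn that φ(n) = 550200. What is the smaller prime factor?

φ(n) = (p−1)(q−1) = n − (p+q) + 1, so p + q = 551687 − 550200 + 1 = 1488.
p and q are the roots of t² − 1488t + 551687 = 0.
Discriminant: 1488² − 4·551687 = 2214144 − 2206748 = 7396; √7396 = 86.
q = (1488 − 86)/2 = 701, p = (1488 + 86)/2 = 787.
Check: 701 · 787 = 551687.

701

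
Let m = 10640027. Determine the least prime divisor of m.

97

10640027 is odd.
Digit sum 20, not divisible by 3.
Ends in 7: not divisible by 5.
7: 10640027 = 7·1520003 + 6
11: 10640027 = 11·967275 + 2
13: 10640027 = 13·818463 + 8
17: 10640027 = 17·625883 + 16
19: 10640027 = 19·560001 + 8
23: 10640027 = 23·462609 + 20
29: 10640027 = 29·366897 + 14
31: 10640027 = 31·343226 + 21
37: 10640027 = 37·287568 + 11
41: 10640027 = 41·259512 + 35
43: 10640027 = 43·247442 + 21
47: 10640027 = 47·226383 + 26
53: 10640027 = 53·200755 + 12
59: 10640027 = 59·180339 + 26
61: 10640027 = 61·174426 + 41
67: 10640027 = 67·158806 + 25
71: 10640027 = 71·149859 + 38
73: 10640027 = 73·145753 + 58
79: 10640027 = 79·134683 + 70
83: 10640027 = 83·128193 + 8
89: 10640027 = 89·119550 + 77
97: 10640027 = 97·109691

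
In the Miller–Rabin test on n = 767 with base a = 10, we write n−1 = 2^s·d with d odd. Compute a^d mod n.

767 − 1 = 766 = 2^1 · 383, so d = 383.
10^1 ≡ 10 (mod 767)
10^2 ≡ 10^2 = 100 ≡ 100 (mod 767)
10^4 ≡ 100^2 = 10000 ≡ 29 (mod 767)
10^8 ≡ 29^2 = 841 ≡ 74 (mod 767)
10^16 ≡ 74^2 = 5476 ≡ 107 (mod 767)
10^32 ≡ 107^2 = 11449 ≡ 711 (mod 767)
10^64 ≡ 711^2 = 505521 ≡ 68 (mod 767)
10^128 ≡ 68^2 = 4624 ≡ 22 (mod 767)
10^256 ≡ 22^2 = 484 ≡ 484 (mod 767)
383 = 256 + 64 + 32 + 16 + 8 + 4 + 2 + 1 in binary powers of 2.
So 10^383 ≡ 484 · 68 · 711 · 107 · 74 · 29 · 100 · 10 ≡ 758 (mod 767).
Squaring chain: 758; never reaches −1, so base 10 is a Miller–Rabin witness that 767 is composite.

758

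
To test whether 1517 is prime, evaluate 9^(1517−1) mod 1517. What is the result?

493

9^1 ≡ 9 (mod 1517)
9^2 ≡ 9^2 = 81 ≡ 81 (mod 1517)
9^4 ≡ 81^2 = 6561 ≡ 493 (mod 1517)
9^8 ≡ 493^2 = 243049 ≡ 329 (mod 1517)
9^16 ≡ 329^2 = 108241 ≡ 534 (mod 1517)
9^32 ≡ 534^2 = 285156 ≡ 1477 (mod 1517)
9^64 ≡ 1477^2 = 2181529 ≡ 83 (mod 1517)
9^128 ≡ 83^2 = 6889 ≡ 821 (mod 1517)
9^256 ≡ 821^2 = 674041 ≡ 493 (mod 1517)
9^512 ≡ 493^2 = 243049 ≡ 329 (mod 1517)
9^1024 ≡ 329^2 = 108241 ≡ 534 (mod 1517)
1516 = 1024 + 256 + 128 + 64 + 32 + 8 + 4 in binary powers of 2.
So 9^1516 ≡ 534 · 493 · 821 · 83 · 1477 · 329 · 493 ≡ 493 (mod 1517).
Since 493 ≠ 1, base 9 is a Fermat witness: 1517 is composite.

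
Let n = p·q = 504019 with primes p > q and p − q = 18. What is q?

701

Since p = q + 18, we have 504019 = q(q + 18), so q² + 18q − 504019 = 0.
Discriminant: 18² + 4·504019 = 324 + 2016076 = 2016400; √2016400 = 1420.
q = (−18 + 1420)/2 = 701, and p = q + 18 = 719.
Check: 701 · 719 = 504019.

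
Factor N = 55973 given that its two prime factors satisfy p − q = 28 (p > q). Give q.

223

Since p = q + 28, we have 55973 = q(q + 28), so q² + 28q − 55973 = 0.
Discriminant: 28² + 4·55973 = 784 + 223892 = 224676; √224676 = 474.
q = (−28 + 474)/2 = 223, and p = q + 28 = 251.
Check: 223 · 251 = 55973.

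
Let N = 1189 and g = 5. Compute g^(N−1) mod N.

674

5^1 ≡ 5 (mod 1189)
5^2 ≡ 5^2 = 25 ≡ 25 (mod 1189)
5^4 ≡ 25^2 = 625 ≡ 625 (mod 1189)
5^8 ≡ 625^2 = 390625 ≡ 633 (mod 1189)
5^16 ≡ 633^2 = 400689 ≡ 1185 (mod 1189)
5^32 ≡ 1185^2 = 1404225 ≡ 16 (mod 1189)
5^64 ≡ 16^2 = 256 ≡ 256 (mod 1189)
5^128 ≡ 256^2 = 65536 ≡ 141 (mod 1189)
5^256 ≡ 141^2 = 19881 ≡ 857 (mod 1189)
5^512 ≡ 857^2 = 734449 ≡ 836 (mod 1189)
5^1024 ≡ 836^2 = 698896 ≡ 953 (mod 1189)
1188 = 1024 + 128 + 32 + 4 in binary powers of 2.
So 5^1188 ≡ 953 · 141 · 16 · 625 ≡ 674 (mod 1189).
Since 674 ≠ 1, base 5 is a Fermat witness: 1189 is composite.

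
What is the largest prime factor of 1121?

59

1121 = 19 · 59
59 is prime.
So 1121 = 19 · 59; the largest prime factor is 59.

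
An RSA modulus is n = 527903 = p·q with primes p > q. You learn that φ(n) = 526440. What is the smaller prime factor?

φ(n) = (p−1)(q−1) = n − (p+q) + 1, so p + q = 527903 − 526440 + 1 = 1464.
p and q are the roots of t² − 1464t + 527903 = 0.
Discriminant: 1464² − 4·527903 = 2143296 − 2111612 = 31684; √31684 = 178.
q = (1464 − 178)/2 = 643, p = (1464 + 178)/2 = 821.
Check: 643 · 821 = 527903.

643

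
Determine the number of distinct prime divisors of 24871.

24871 = 7 · 3553
3553 = 11 · 323
323 = 17 · 19
24871 = 7 · 11 · 17 · 19, which has 4 distinct prime factors.

4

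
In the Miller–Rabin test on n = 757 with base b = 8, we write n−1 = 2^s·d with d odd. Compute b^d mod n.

757 − 1 = 756 = 2^2 · 189, so d = 189.
8^1 ≡ 8 (mod 757)
8^2 ≡ 8^2 = 64 ≡ 64 (mod 757)
8^4 ≡ 64^2 = 4096 ≡ 311 (mod 757)
8^8 ≡ 311^2 = 96721 ≡ 582 (mod 757)
8^16 ≡ 582^2 = 338724 ≡ 345 (mod 757)
8^32 ≡ 345^2 = 119025 ≡ 176 (mod 757)
8^64 ≡ 176^2 = 30976 ≡ 696 (mod 757)
8^128 ≡ 696^2 = 484416 ≡ 693 (mod 757)
189 = 128 + 32 + 16 + 8 + 4 + 1 in binary powers of 2.
So 8^189 ≡ 693 · 176 · 345 · 582 · 311 · 8 ≡ 670 (mod 757).
Squaring chain: 670 → 756; reaches −1, so base 8 does not prove 757 composite.

670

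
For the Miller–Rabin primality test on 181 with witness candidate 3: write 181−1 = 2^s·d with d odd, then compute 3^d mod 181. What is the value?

1

181 − 1 = 180 = 2^2 · 45, so d = 45.
3^1 ≡ 3 (mod 181)
3^2 ≡ 3^2 = 9 ≡ 9 (mod 181)
3^4 ≡ 9^2 = 81 ≡ 81 (mod 181)
3^8 ≡ 81^2 = 6561 ≡ 45 (mod 181)
3^16 ≡ 45^2 = 2025 ≡ 34 (mod 181)
3^32 ≡ 34^2 = 1156 ≡ 70 (mod 181)
45 = 32 + 8 + 4 + 1 in binary powers of 2.
So 3^45 ≡ 70 · 45 · 81 · 3 ≡ 1 (mod 181).
Since 3^d ≡ 1 (mod 181), base 3 does not prove 181 composite.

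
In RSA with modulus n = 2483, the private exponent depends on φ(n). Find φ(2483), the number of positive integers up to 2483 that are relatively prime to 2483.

Factor: 2483 = 13 · 191.
φ(2483) = (13−1) · (191−1) = 12 · 190 = 2280.

2280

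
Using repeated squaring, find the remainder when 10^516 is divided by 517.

397

10^1 ≡ 10 (mod 517)
10^2 ≡ 10^2 = 100 ≡ 100 (mod 517)
10^4 ≡ 100^2 = 10000 ≡ 177 (mod 517)
10^8 ≡ 177^2 = 31329 ≡ 309 (mod 517)
10^16 ≡ 309^2 = 95481 ≡ 353 (mod 517)
10^32 ≡ 353^2 = 124609 ≡ 12 (mod 517)
10^64 ≡ 12^2 = 144 ≡ 144 (mod 517)
10^128 ≡ 144^2 = 20736 ≡ 56 (mod 517)
10^256 ≡ 56^2 = 3136 ≡ 34 (mod 517)
10^512 ≡ 34^2 = 1156 ≡ 122 (mod 517)
516 = 512 + 4 in binary powers of 2.
So 10^516 ≡ 122 · 177 ≡ 397 (mod 517).
Since 397 ≠ 1, base 10 is a Fermat witness: 517 is composite.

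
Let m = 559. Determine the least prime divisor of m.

559 is odd.
Digit sum 19, not divisible by 3.
Ends in 9: not divisible by 5.
7: 559 = 7·79 + 6
11: 559 = 11·50 + 9
13: 559 = 13·43

13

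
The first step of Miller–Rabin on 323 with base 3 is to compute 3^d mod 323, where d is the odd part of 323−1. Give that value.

241

323 − 1 = 322 = 2^1 · 161, so d = 161.
3^1 ≡ 3 (mod 323)
3^2 ≡ 3^2 = 9 ≡ 9 (mod 323)
3^4 ≡ 9^2 = 81 ≡ 81 (mod 323)
3^8 ≡ 81^2 = 6561 ≡ 101 (mod 323)
3^16 ≡ 101^2 = 10201 ≡ 188 (mod 323)
3^32 ≡ 188^2 = 35344 ≡ 137 (mod 323)
3^64 ≡ 137^2 = 18769 ≡ 35 (mod 323)
3^128 ≡ 35^2 = 1225 ≡ 256 (mod 323)
161 = 128 + 32 + 1 in binary powers of 2.
So 3^161 ≡ 256 · 137 · 3 ≡ 241 (mod 323).
Squaring chain: 241; never reaches −1, so base 3 is a Miller–Rabin witness that 323 is composite.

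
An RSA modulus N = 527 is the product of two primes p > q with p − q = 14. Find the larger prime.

31

Since p = q + 14, we have 527 = q(q + 14), so q² + 14q − 527 = 0.
Discriminant: 14² + 4·527 = 196 + 2108 = 2304; √2304 = 48.
q = (−14 + 48)/2 = 17, and p = q + 14 = 31.
Check: 17 · 31 = 527.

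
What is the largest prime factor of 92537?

61

92537 = 37 · 2501
2501 = 41 · 61
61 is prime.
So 92537 = 37 · 41 · 61; the largest prime factor is 61.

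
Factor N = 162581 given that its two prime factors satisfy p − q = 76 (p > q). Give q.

Since p = q + 76, we have 162581 = q(q + 76), so q² + 76q − 162581 = 0.
Discriminant: 76² + 4·162581 = 5776 + 650324 = 656100; √656100 = 810.
q = (−76 + 810)/2 = 367, and p = q + 76 = 443.
Check: 367 · 443 = 162581.

367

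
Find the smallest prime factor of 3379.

31

3379 is odd.
Digit sum 22, not divisible by 3.
Ends in 9: not divisible by 5.
7: 3379 = 7·482 + 5
11: 3379 = 11·307 + 2
13: 3379 = 13·259 + 12
17: 3379 = 17·198 + 13
19: 3379 = 19·177 + 16
23: 3379 = 23·146 + 21
29: 3379 = 29·116 + 15
31: 3379 = 31·109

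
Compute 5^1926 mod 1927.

5^1 ≡ 5 (mod 1927)
5^2 ≡ 5^2 = 25 ≡ 25 (mod 1927)
5^4 ≡ 25^2 = 625 ≡ 625 (mod 1927)
5^8 ≡ 625^2 = 390625 ≡ 1371 (mod 1927)
5^16 ≡ 1371^2 = 1879641 ≡ 816 (mod 1927)
5^32 ≡ 816^2 = 665856 ≡ 1041 (mod 1927)
5^64 ≡ 1041^2 = 1083681 ≡ 707 (mod 1927)
5^128 ≡ 707^2 = 499849 ≡ 756 (mod 1927)
5^256 ≡ 756^2 = 571536 ≡ 1144 (mod 1927)
5^512 ≡ 1144^2 = 1308736 ≡ 303 (mod 1927)
5^1024 ≡ 303^2 = 91809 ≡ 1240 (mod 1927)
1926 = 1024 + 512 + 256 + 128 + 4 + 2 in binary powers of 2.
So 5^1926 ≡ 1240 · 303 · 1144 · 756 · 625 · 25 ≡ 291 (mod 1927).
Since 291 ≠ 1, base 5 is a Fermat witness: 1927 is composite.

291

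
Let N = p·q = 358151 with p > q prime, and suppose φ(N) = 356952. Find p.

φ(n) = (p−1)(q−1) = n − (p+q) + 1, so p + q = 358151 − 356952 + 1 = 1200.
p and q are the roots of t² − 1200t + 358151 = 0.
Discriminant: 1200² − 4·358151 = 1440000 − 1432604 = 7396; √7396 = 86.
q = (1200 − 86)/2 = 557, p = (1200 + 86)/2 = 643.
Check: 557 · 643 = 358151.

643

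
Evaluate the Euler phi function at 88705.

69888

Factor: 88705 = 5 · 113 · 157.
φ(88705) = (5−1) · (113−1) · (157−1) = 4 · 112 · 156 = 69888.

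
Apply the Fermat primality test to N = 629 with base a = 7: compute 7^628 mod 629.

7^1 ≡ 7 (mod 629)
7^2 ≡ 7^2 = 49 ≡ 49 (mod 629)
7^4 ≡ 49^2 = 2401 ≡ 514 (mod 629)
7^8 ≡ 514^2 = 264196 ≡ 16 (mod 629)
7^16 ≡ 16^2 = 256 ≡ 256 (mod 629)
7^32 ≡ 256^2 = 65536 ≡ 120 (mod 629)
7^64 ≡ 120^2 = 14400 ≡ 562 (mod 629)
7^128 ≡ 562^2 = 315844 ≡ 86 (mod 629)
7^256 ≡ 86^2 = 7396 ≡ 477 (mod 629)
7^512 ≡ 477^2 = 227529 ≡ 460 (mod 629)
628 = 512 + 64 + 32 + 16 + 4 in binary powers of 2.
So 7^628 ≡ 460 · 562 · 120 · 256 · 514 ≡ 293 (mod 629).
Since 293 ≠ 1, base 7 is a Fermat witness: 629 is composite.

293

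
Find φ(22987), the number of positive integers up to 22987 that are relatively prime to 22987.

Factor: 22987 = 127 · 181.
φ(22987) = (127−1) · (181−1) = 126 · 180 = 22680.

22680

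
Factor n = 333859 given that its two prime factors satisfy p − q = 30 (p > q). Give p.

593

Since p = q + 30, we have 333859 = q(q + 30), so q² + 30q − 333859 = 0.
Discriminant: 30² + 4·333859 = 900 + 1335436 = 1336336; √1336336 = 1156.
q = (−30 + 1156)/2 = 563, and p = q + 30 = 593.
Check: 563 · 593 = 333859.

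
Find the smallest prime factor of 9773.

9773 is odd.
Digit sum 26, not divisible by 3.
Ends in 3: not divisible by 5.
7: 9773 = 7·1396 + 1
11: 9773 = 11·888 + 5
13: 9773 = 13·751 + 10
17: 9773 = 17·574 + 15
19: 9773 = 19·514 + 7
23: 9773 = 23·424 + 21
29: 9773 = 29·337

29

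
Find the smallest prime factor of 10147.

10147 is odd.
Digit sum 13, not divisible by 3.
Ends in 7: not divisible by 5.
7: 10147 = 7·1449 + 4
11: 10147 = 11·922 + 5
13: 10147 = 13·780 + 7
17: 10147 = 17·596 + 15
19: 10147 = 19·534 + 1
23: 10147 = 23·441 + 4
29: 10147 = 29·349 + 26
31: 10147 = 31·327 + 10
37: 10147 = 37·274 + 9
41: 10147 = 41·247 + 20
43: 10147 = 43·235 + 42
47: 10147 = 47·215 + 42
53: 10147 = 53·191 + 24
59: 10147 = 59·171 + 58
61: 10147 = 61·166 + 21
67: 10147 = 67·151 + 30
71: 10147 = 71·142 + 65
73: 10147 = 73·139

73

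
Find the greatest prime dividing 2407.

2407 = 29 · 83
83 is prime.
So 2407 = 29 · 83; the largest prime factor is 83.

83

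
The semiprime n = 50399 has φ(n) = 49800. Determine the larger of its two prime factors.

φ(n) = (p−1)(q−1) = n − (p+q) + 1, so p + q = 50399 − 49800 + 1 = 600.
p and q are the roots of t² − 600t + 50399 = 0.
Discriminant: 600² − 4·50399 = 360000 − 201596 = 158404; √158404 = 398.
q = (600 − 398)/2 = 101, p = (600 + 398)/2 = 499.
Check: 101 · 499 = 50399.

499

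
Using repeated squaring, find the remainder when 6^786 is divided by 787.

6^1 ≡ 6 (mod 787)
6^2 ≡ 6^2 = 36 ≡ 36 (mod 787)
6^4 ≡ 36^2 = 1296 ≡ 509 (mod 787)
6^8 ≡ 509^2 = 259081 ≡ 158 (mod 787)
6^16 ≡ 158^2 = 24964 ≡ 567 (mod 787)
6^32 ≡ 567^2 = 321489 ≡ 393 (mod 787)
6^64 ≡ 393^2 = 154449 ≡ 197 (mod 787)
6^128 ≡ 197^2 = 38809 ≡ 246 (mod 787)
6^256 ≡ 246^2 = 60516 ≡ 704 (mod 787)
6^512 ≡ 704^2 = 495616 ≡ 593 (mod 787)
786 = 512 + 256 + 16 + 2 in binary powers of 2.
So 6^786 ≡ 593 · 704 · 567 · 36 ≡ 1 (mod 787).
Since the result is 1, base 6 gives no evidence that 787 is composite.

1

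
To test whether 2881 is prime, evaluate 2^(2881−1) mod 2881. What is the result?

2^1 ≡ 2 (mod 2881)
2^2 ≡ 2^2 = 4 ≡ 4 (mod 2881)
2^4 ≡ 4^2 = 16 ≡ 16 (mod 2881)
2^8 ≡ 16^2 = 256 ≡ 256 (mod 2881)
2^16 ≡ 256^2 = 65536 ≡ 2154 (mod 2881)
2^32 ≡ 2154^2 = 4639716 ≡ 1306 (mod 2881)
2^64 ≡ 1306^2 = 1705636 ≡ 84 (mod 2881)
2^128 ≡ 84^2 = 7056 ≡ 1294 (mod 2881)
2^256 ≡ 1294^2 = 1674436 ≡ 575 (mod 2881)
2^512 ≡ 575^2 = 330625 ≡ 2191 (mod 2881)
2^1024 ≡ 2191^2 = 4800481 ≡ 735 (mod 2881)
2^2048 ≡ 735^2 = 540225 ≡ 1478 (mod 2881)
2880 = 2048 + 512 + 256 + 64 in binary powers of 2.
So 2^2880 ≡ 1478 · 2191 · 575 · 84 ≡ 895 (mod 2881).
Since 895 ≠ 1, base 2 is a Fermat witness: 2881 is composite.

895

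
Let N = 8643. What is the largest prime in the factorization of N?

8643 = 3 · 2881
2881 = 43 · 67
67 is prime.
So 8643 = 3 · 43 · 67; the largest prime factor is 67.

67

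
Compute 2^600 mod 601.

1

2^1 ≡ 2 (mod 601)
2^2 ≡ 2^2 = 4 ≡ 4 (mod 601)
2^4 ≡ 4^2 = 16 ≡ 16 (mod 601)
2^8 ≡ 16^2 = 256 ≡ 256 (mod 601)
2^16 ≡ 256^2 = 65536 ≡ 27 (mod 601)
2^32 ≡ 27^2 = 729 ≡ 128 (mod 601)
2^64 ≡ 128^2 = 16384 ≡ 157 (mod 601)
2^128 ≡ 157^2 = 24649 ≡ 8 (mod 601)
2^256 ≡ 8^2 = 64 ≡ 64 (mod 601)
2^512 ≡ 64^2 = 4096 ≡ 490 (mod 601)
600 = 512 + 64 + 16 + 8 in binary powers of 2.
So 2^600 ≡ 490 · 157 · 27 · 256 ≡ 1 (mod 601).
Since the result is 1, base 2 gives no evidence that 601 is composite.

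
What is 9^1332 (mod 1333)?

9^1 ≡ 9 (mod 1333)
9^2 ≡ 9^2 = 81 ≡ 81 (mod 1333)
9^4 ≡ 81^2 = 6561 ≡ 1229 (mod 1333)
9^8 ≡ 1229^2 = 1510441 ≡ 152 (mod 1333)
9^16 ≡ 152^2 = 23104 ≡ 443 (mod 1333)
9^32 ≡ 443^2 = 196249 ≡ 298 (mod 1333)
9^64 ≡ 298^2 = 88804 ≡ 826 (mod 1333)
9^128 ≡ 826^2 = 682276 ≡ 1113 (mod 1333)
9^256 ≡ 1113^2 = 1238769 ≡ 412 (mod 1333)
9^512 ≡ 412^2 = 169744 ≡ 453 (mod 1333)
9^1024 ≡ 453^2 = 205209 ≡ 1260 (mod 1333)
1332 = 1024 + 256 + 32 + 16 + 4 in binary powers of 2.
So 9^1332 ≡ 1260 · 412 · 298 · 443 · 1229 ≡ 250 (mod 1333).
Since 250 ≠ 1, base 9 is a Fermat witness: 1333 is composite.

250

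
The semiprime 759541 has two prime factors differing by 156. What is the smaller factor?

Since p = q + 156, we have 759541 = q(q + 156), so q² + 156q − 759541 = 0.
Discriminant: 156² + 4·759541 = 24336 + 3038164 = 3062500; √3062500 = 1750.
q = (−156 + 1750)/2 = 797, and p = q + 156 = 953.
Check: 797 · 953 = 759541.

797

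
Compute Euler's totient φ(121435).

Factor: 121435 = 5 · 149 · 163.
φ(121435) = (5−1) · (149−1) · (163−1) = 4 · 148 · 162 = 95904.

95904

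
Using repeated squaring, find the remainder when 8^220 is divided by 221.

118

8^1 ≡ 8 (mod 221)
8^2 ≡ 8^2 = 64 ≡ 64 (mod 221)
8^4 ≡ 64^2 = 4096 ≡ 118 (mod 221)
8^8 ≡ 118^2 = 13924 ≡ 1 (mod 221)
8^16 ≡ 1^2 = 1 ≡ 1 (mod 221)
8^32 ≡ 1^2 = 1 ≡ 1 (mod 221)
8^64 ≡ 1^2 = 1 ≡ 1 (mod 221)
8^128 ≡ 1^2 = 1 ≡ 1 (mod 221)
220 = 128 + 64 + 16 + 8 + 4 in binary powers of 2.
So 8^220 ≡ 1 · 1 · 1 · 1 · 118 ≡ 118 (mod 221).
Since 118 ≠ 1, base 8 is a Fermat witness: 221 is composite.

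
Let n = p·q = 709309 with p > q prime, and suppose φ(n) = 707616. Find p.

937

φ(n) = (p−1)(q−1) = n − (p+q) + 1, so p + q = 709309 − 707616 + 1 = 1694.
p and q are the roots of t² − 1694t + 709309 = 0.
Discriminant: 1694² − 4·709309 = 2869636 − 2837236 = 32400; √32400 = 180.
q = (1694 − 180)/2 = 757, p = (1694 + 180)/2 = 937.
Check: 757 · 937 = 709309.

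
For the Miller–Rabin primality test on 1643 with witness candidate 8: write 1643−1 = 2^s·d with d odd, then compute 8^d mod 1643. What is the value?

1643 − 1 = 1642 = 2^1 · 821, so d = 821.
8^1 ≡ 8 (mod 1643)
8^2 ≡ 8^2 = 64 ≡ 64 (mod 1643)
8^4 ≡ 64^2 = 4096 ≡ 810 (mod 1643)
8^8 ≡ 810^2 = 656100 ≡ 543 (mod 1643)
8^16 ≡ 543^2 = 294849 ≡ 752 (mod 1643)
8^32 ≡ 752^2 = 565504 ≡ 312 (mod 1643)
8^64 ≡ 312^2 = 97344 ≡ 407 (mod 1643)
8^128 ≡ 407^2 = 165649 ≡ 1349 (mod 1643)
8^256 ≡ 1349^2 = 1819801 ≡ 1000 (mod 1643)
8^512 ≡ 1000^2 = 1000000 ≡ 1056 (mod 1643)
821 = 512 + 256 + 32 + 16 + 4 + 1 in binary powers of 2.
So 8^821 ≡ 1056 · 1000 · 312 · 752 · 810 · 8 ≡ 1496 (mod 1643).
Squaring chain: 1496; never reaches −1, so base 8 is a Miller–Rabin witness that 1643 is composite.

1496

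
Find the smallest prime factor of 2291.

2291 is odd.
Digit sum 14, not divisible by 3.
Ends in 1: not divisible by 5.
7: 2291 = 7·327 + 2
11: 2291 = 11·208 + 3
13: 2291 = 13·176 + 3
17: 2291 = 17·134 + 13
19: 2291 = 19·120 + 11
23: 2291 = 23·99 + 14
29: 2291 = 29·79

29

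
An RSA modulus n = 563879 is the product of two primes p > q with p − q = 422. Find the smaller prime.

Since p = q + 422, we have 563879 = q(q + 422), so q² + 422q − 563879 = 0.
Discriminant: 422² + 4·563879 = 178084 + 2255516 = 2433600; √2433600 = 1560.
q = (−422 + 1560)/2 = 569, and p = q + 422 = 991.
Check: 569 · 991 = 563879.

569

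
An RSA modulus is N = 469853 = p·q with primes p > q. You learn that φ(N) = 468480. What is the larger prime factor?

φ(n) = (p−1)(q−1) = n − (p+q) + 1, so p + q = 469853 − 468480 + 1 = 1374.
p and q are the roots of t² − 1374t + 469853 = 0.
Discriminant: 1374² − 4·469853 = 1887876 − 1879412 = 8464; √8464 = 92.
q = (1374 − 92)/2 = 641, p = (1374 + 92)/2 = 733.
Check: 641 · 733 = 469853.

733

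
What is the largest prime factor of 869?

79

869 = 11 · 79
79 is prime.
So 869 = 11 · 79; the largest prime factor is 79.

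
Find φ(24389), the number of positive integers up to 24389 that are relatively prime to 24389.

23548

Factor: 24389 = 29^3.
φ(24389) = 29^2·(29−1) = 23548.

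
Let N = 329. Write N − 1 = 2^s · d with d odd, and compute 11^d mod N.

329 − 1 = 328 = 2^3 · 41, so d = 41.
11^1 ≡ 11 (mod 329)
11^2 ≡ 11^2 = 121 ≡ 121 (mod 329)
11^4 ≡ 121^2 = 14641 ≡ 165 (mod 329)
11^8 ≡ 165^2 = 27225 ≡ 247 (mod 329)
11^16 ≡ 247^2 = 61009 ≡ 144 (mod 329)
11^32 ≡ 144^2 = 20736 ≡ 9 (mod 329)
41 = 32 + 8 + 1 in binary powers of 2.
So 11^41 ≡ 9 · 247 · 11 ≡ 107 (mod 329).
Squaring chain: 107 → 263 → 79; never reaches −1, so base 11 is a Miller–Rabin witness that 329 is composite.

107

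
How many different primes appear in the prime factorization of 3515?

3515 = 5 · 703
703 = 19 · 37
3515 = 5 · 19 · 37, which has 3 distinct prime factors.

3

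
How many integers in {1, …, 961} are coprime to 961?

Factor: 961 = 31^2.
φ(961) = 31^1·(31−1) = 930.

930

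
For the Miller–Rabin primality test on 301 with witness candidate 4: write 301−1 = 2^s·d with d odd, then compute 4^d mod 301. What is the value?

78

301 − 1 = 300 = 2^2 · 75, so d = 75.
4^1 ≡ 4 (mod 301)
4^2 ≡ 4^2 = 16 ≡ 16 (mod 301)
4^4 ≡ 16^2 = 256 ≡ 256 (mod 301)
4^8 ≡ 256^2 = 65536 ≡ 219 (mod 301)
4^16 ≡ 219^2 = 47961 ≡ 102 (mod 301)
4^32 ≡ 102^2 = 10404 ≡ 170 (mod 301)
4^64 ≡ 170^2 = 28900 ≡ 4 (mod 301)
75 = 64 + 8 + 2 + 1 in binary powers of 2.
So 4^75 ≡ 4 · 219 · 16 · 4 ≡ 78 (mod 301).
Squaring chain: 78 → 64; never reaches −1, so base 4 is a Miller–Rabin witness that 301 is composite.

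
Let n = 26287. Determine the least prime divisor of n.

26287 is odd.
Digit sum 25, not divisible by 3.
Ends in 7: not divisible by 5.
7: 26287 = 7·3755 + 2
11: 26287 = 11·2389 + 8
13: 26287 = 13·2022 + 1
17: 26287 = 17·1546 + 5
19: 26287 = 19·1383 + 10
23: 26287 = 23·1142 + 21
29: 26287 = 29·906 + 13
31: 26287 = 31·847 + 30
37: 26287 = 37·710 + 17
41: 26287 = 41·641 + 6
43: 26287 = 43·611 + 14
47: 26287 = 47·559 + 14
53: 26287 = 53·495 + 52
59: 26287 = 59·445 + 32
61: 26287 = 61·430 + 57
67: 26287 = 67·392 + 23
71: 26287 = 71·370 + 17
73: 26287 = 73·360 + 7
79: 26287 = 79·332 + 59
83: 26287 = 83·316 + 59
89: 26287 = 89·295 + 32
97: 26287 = 97·271

97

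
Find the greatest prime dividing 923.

923 = 13 · 71
71 is prime.
So 923 = 13 · 71; the largest prime factor is 71.

71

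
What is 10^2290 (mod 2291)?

1048

10^1 ≡ 10 (mod 2291)
10^2 ≡ 10^2 = 100 ≡ 100 (mod 2291)
10^4 ≡ 100^2 = 10000 ≡ 836 (mod 2291)
10^8 ≡ 836^2 = 698896 ≡ 141 (mod 2291)
10^16 ≡ 141^2 = 19881 ≡ 1553 (mod 2291)
10^32 ≡ 1553^2 = 2411809 ≡ 1677 (mod 2291)
10^64 ≡ 1677^2 = 2812329 ≡ 1272 (mod 2291)
10^128 ≡ 1272^2 = 1617984 ≡ 538 (mod 2291)
10^256 ≡ 538^2 = 289444 ≡ 778 (mod 2291)
10^512 ≡ 778^2 = 605284 ≡ 460 (mod 2291)
10^1024 ≡ 460^2 = 211600 ≡ 828 (mod 2291)
10^2048 ≡ 828^2 = 685584 ≡ 575 (mod 2291)
2290 = 2048 + 128 + 64 + 32 + 16 + 2 in binary powers of 2.
So 10^2290 ≡ 575 · 538 · 1272 · 1677 · 1553 · 100 ≡ 1048 (mod 2291).
Since 1048 ≠ 1, base 10 is a Fermat witness: 2291 is composite.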